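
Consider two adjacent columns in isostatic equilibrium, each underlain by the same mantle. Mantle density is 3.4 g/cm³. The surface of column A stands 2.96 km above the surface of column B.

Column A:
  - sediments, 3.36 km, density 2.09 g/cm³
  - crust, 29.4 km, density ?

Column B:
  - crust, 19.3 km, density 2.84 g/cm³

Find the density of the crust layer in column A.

Take the compensation level at the base of the deeper column (depth z_c below the surface of column A) and equate Σ ρ_i t_i down to z_c; mantle fills any gap and the z_c terms cancel.
Column A: 3.36×2.09 + 29.4×ρ + (z_c − 32.76)×3.4
Column B: 2.96×0 + 19.3×2.84 + (z_c − 2.96 − 19.3)×3.4
The z_c×3.4 term appears on both sides and cancels. Collect the known terms of each column as K = Σ(ρt)_known − 3.4 × (depth of known layers): K_A = 7.0224 − 3.4×32.76 = −104.3616; K_B = 54.812 − 3.4×(2.96 + 19.3) = −20.872.
Balance: K_A + 29.4×ρ = K_B, so ρ = (K_B − K_A)/29.4 = 83.4896/29.4 = 2.84 g/cm³.

2.84 g/cm³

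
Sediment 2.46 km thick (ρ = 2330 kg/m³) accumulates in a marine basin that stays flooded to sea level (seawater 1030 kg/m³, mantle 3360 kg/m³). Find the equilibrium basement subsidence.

Submarine loading: the sediment displaces seawater, and the subsidence is in turn flooded, so s (ρ_m − ρ_w) = t (ρ_sed − ρ_w).
s = 2.46 km × (2330 − 1030) / (3360 − 1030) = 1.37 km.

1.37 km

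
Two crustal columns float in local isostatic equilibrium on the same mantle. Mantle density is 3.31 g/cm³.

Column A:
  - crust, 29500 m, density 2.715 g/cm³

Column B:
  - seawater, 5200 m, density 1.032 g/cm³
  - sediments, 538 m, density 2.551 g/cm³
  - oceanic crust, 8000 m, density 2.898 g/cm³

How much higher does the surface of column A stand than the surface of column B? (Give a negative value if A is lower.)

For any compensation level in the mantle, the mantle terms cancel and isostasy reduces to e = (Σt_A − Σt_B) − (Σ(ρt)_A − Σ(ρt)_B) / ρ_m.
Σt_A = 29500 m; Σt_B = 13738 m; Σ(ρt)_A = 80092.5; Σ(ρt)_B = 29922.838 (in m·g/cm³).
e = (29500 − 13738) − (80092.5 − 29922.838) / 3.31 = 605 m.

605 m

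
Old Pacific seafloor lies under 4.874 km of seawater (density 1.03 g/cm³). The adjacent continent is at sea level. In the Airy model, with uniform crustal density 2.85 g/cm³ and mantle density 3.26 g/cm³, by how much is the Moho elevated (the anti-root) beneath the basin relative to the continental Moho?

For local isostatic compensation: replacing crust with seawater at the top is compensated by replacing crust with mantle at the base: d (ρ_c − ρ_w) = a (ρ_m − ρ_c).
a = d (ρ_c − ρ_w)/(ρ_m − ρ_c) = 4.874 km × 1.82/0.41 = 21.6 km.

21.6 km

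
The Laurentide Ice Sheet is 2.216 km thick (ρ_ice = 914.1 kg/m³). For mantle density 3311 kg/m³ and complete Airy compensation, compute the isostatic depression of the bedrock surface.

By Archimedes' principle applied to the lithosphere: the ice load ρ_ice t is balanced by mantle displaced below, ρ_m s.
s = t ρ_ice / ρ_m = 2.216 km × 914.1/3311 = 0.612 km.

0.612 km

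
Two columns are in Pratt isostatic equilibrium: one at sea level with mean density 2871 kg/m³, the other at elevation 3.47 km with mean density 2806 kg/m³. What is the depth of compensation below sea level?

150 km

ρ_ref D = ρ (D + h) → D (ρ_ref − ρ) = ρ h.
D = ρ h/(ρ_ref − ρ) = 2806 × 3.47 km/(2871 − 2806) = 150 km.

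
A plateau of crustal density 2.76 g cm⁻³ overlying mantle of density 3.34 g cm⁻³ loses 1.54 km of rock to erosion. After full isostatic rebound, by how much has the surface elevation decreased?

Rebound u = e ρ_c/ρ_m = 1.54 km × 2.76/3.34 = 1.273 km.
Net surface drop = e − u = 1.54 km − 1.273 km = e (ρ_m − ρ_c)/ρ_m = 0.267 km.

0.267 km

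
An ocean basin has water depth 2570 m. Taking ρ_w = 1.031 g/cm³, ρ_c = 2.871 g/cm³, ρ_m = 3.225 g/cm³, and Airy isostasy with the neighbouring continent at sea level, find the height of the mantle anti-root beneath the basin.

13400 m

Balancing pressure at the compensation depth: replacing crust with seawater at the top is compensated by replacing crust with mantle at the base: d (ρ_c − ρ_w) = a (ρ_m − ρ_c).
a = d (ρ_c − ρ_w)/(ρ_m − ρ_c) = 2570 m × 1.84/0.354 = 13400 m.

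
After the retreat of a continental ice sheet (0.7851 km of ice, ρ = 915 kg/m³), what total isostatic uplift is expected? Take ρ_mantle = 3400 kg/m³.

0.211 km

Removing the load lets mantle flow back in; uplift u satisfies ρ_ice t = ρ_m u.
u = t ρ_ice/ρ_m = 0.7851 km × 915/3400 = 0.211 km.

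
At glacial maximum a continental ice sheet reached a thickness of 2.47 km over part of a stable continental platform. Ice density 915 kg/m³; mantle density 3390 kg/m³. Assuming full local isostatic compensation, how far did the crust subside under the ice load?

0.667 km

By Archimedes' principle applied to the lithosphere: the ice load ρ_ice t is balanced by mantle displaced below, ρ_m s.
s = t ρ_ice / ρ_m = 2.47 km × 915/3390 = 0.667 km.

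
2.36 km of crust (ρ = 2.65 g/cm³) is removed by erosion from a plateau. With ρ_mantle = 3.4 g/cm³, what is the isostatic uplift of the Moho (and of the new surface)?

Unloading: uplift u = e ρ_c/ρ_m = 2.36 km × 2.65/3.4 = 1.84 km.

1.84 km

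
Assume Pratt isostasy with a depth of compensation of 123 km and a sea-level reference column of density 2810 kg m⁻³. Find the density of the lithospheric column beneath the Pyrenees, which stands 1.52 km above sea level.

Pratt balance: ρ_ref D = ρ (D + h).
ρ = ρ_ref D/(D + h) = 2810 × 123 km/(123 km + 1.52 km) = 2780 kg m⁻³.

2780 kg m⁻³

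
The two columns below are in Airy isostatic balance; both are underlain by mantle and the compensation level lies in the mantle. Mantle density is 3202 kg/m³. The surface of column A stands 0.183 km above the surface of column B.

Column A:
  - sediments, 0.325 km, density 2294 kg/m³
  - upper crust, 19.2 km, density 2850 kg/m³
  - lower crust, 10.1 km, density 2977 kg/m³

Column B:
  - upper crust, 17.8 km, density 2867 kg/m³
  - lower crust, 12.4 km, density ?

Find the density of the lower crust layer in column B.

2980 kg/m³

Take the compensation level at the base of the deeper column (depth z_c below the surface of column A) and equate Σ ρ_i t_i down to z_c; mantle fills any gap and the z_c terms cancel.
Column A: 0.325×2294 + 19.2×2850 + 10.1×2977 + (z_c − 29.625)×3202
Column B: 0.183×0 + 17.8×2867 + 12.4×ρ + (z_c − 0.183 − 30.2)×3202
The z_c×3202 term appears on both sides and cancels. Collect the known terms of each column as K = Σ(ρt)_known − 3202 × (depth of known layers): K_A = 85533.25 − 3202×29.625 = −9326; K_B = 51032.6 − 3202×(0.183 + 30.2) = −46253.766.
Balance: K_A = K_B + 12.4×ρ, so ρ = (K_A − K_B)/12.4 = 36927.8/12.4 = 2980 kg/m³.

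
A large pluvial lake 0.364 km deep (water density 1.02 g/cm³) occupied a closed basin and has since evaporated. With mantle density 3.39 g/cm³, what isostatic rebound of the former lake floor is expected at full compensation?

u = d ρ_w/ρ_m = 0.364 km × 1.02/3.39 = 0.11 km.

0.11 km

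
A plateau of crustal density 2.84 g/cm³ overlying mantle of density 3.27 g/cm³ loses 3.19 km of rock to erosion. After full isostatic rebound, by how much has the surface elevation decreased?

Rebound u = e ρ_c/ρ_m = 3.19 km × 2.84/3.27 = 2.771 km.
Net surface drop = e − u = 3.19 km − 2.771 km = e (ρ_m − ρ_c)/ρ_m = 0.419 km.

0.419 km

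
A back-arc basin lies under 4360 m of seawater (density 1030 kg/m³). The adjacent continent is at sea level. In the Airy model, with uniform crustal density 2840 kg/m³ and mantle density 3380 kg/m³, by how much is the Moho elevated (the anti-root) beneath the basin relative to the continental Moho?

14600 m

For local isostatic compensation: replacing crust with seawater at the top is compensated by replacing crust with mantle at the base: d (ρ_c − ρ_w) = a (ρ_m − ρ_c).
a = d (ρ_c − ρ_w)/(ρ_m − ρ_c) = 4360 m × 1810/540 = 14600 m.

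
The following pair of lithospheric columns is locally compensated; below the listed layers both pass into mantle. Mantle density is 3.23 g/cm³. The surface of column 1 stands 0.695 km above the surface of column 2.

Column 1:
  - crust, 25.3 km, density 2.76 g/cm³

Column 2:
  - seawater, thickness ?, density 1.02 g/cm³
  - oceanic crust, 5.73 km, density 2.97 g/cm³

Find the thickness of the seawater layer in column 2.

Take the compensation level at the base of the deeper column (depth z_c below the surface of column 1) and equate Σ ρ_i t_i down to z_c; mantle fills any gap and the z_c terms cancel.
Column 1: 25.3×2.76 + (z_c − 25.3)×3.23
Column 2: 0.695×0 + x×1.02 + 5.73×2.97 + (z_c − 0.695 − 5.73 − x)×3.23
The z_c×3.23 term appears on both sides and cancels. Collect the known terms of each column as K = Σ(ρt)_known − 3.23 × (depth of known layers): K_1 = 69.828 − 3.23×25.3 = −11.891; K_2 = 17.0181 − 3.23×(0.695 + 5.73) = −3.73465.
Balance: K_1 = K_2 − x×(3.23 − 1.02), so x = (K_2 − K_1)/(3.23 − 1.02) = 8.15635/2.21 = 3.69 km.

3.69 km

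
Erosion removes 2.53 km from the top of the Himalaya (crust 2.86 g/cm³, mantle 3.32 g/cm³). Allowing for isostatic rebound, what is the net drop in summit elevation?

0.351 km

Rebound u = e ρ_c/ρ_m = 2.53 km × 2.86/3.32 = 2.179 km.
Net surface drop = e − u = 2.53 km − 2.179 km = e (ρ_m − ρ_c)/ρ_m = 0.351 km.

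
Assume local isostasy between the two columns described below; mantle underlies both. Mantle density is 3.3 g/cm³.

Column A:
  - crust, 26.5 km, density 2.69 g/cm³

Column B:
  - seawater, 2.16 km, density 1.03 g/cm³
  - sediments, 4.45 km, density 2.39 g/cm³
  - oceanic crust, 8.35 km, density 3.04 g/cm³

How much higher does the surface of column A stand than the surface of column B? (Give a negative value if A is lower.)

For any compensation level in the mantle, the mantle terms cancel and isostasy reduces to e = (Σt_A − Σt_B) − (Σ(ρt)_A − Σ(ρt)_B) / ρ_m.
Σt_A = 26.5 km; Σt_B = 14.96 km; Σ(ρt)_A = 71.285; Σ(ρt)_B = 38.2443 (in km·g/cm³).
e = (26.5 − 14.96) − (71.285 − 38.2443) / 3.3 = 1.53 km.

1.53 km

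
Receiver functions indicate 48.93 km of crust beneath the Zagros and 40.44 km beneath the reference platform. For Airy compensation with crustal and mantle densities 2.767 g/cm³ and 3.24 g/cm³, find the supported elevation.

Excess crust Δ = 48.93 km − 40.44 km = 8.49 km, split between elevation h and root r with h + r = Δ.
Airy balance ρ_c h = (ρ_m − ρ_c) r gives r = h ρ_c/(ρ_m − ρ_c), so h (1 + ρ_c/(ρ_m − ρ_c)) = Δ, i.e. h = Δ (ρ_m − ρ_c)/ρ_m.
h = 8.49 km × 0.473/3.24 = 1.24 km.

1.24 km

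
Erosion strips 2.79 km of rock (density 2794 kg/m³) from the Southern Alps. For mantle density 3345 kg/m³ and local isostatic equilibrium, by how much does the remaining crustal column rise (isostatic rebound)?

Unloading: uplift u = e ρ_c/ρ_m = 2.79 km × 2794/3345 = 2.33 km.

2.33 km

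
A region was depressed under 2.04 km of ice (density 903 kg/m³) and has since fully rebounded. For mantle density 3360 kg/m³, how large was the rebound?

0.548 km

Removing the load lets mantle flow back in; uplift u satisfies ρ_ice t = ρ_m u.
u = t ρ_ice/ρ_m = 2.04 km × 903/3360 = 0.548 km.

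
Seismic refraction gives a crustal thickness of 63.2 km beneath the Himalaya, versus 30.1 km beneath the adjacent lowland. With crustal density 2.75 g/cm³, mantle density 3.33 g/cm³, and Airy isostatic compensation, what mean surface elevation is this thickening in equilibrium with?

Excess crust Δ = 63.2 km − 30.1 km = 33.1 km, split between elevation h and root r with h + r = Δ.
Airy balance ρ_c h = (ρ_m − ρ_c) r gives r = h ρ_c/(ρ_m − ρ_c), so h (1 + ρ_c/(ρ_m − ρ_c)) = Δ, i.e. h = Δ (ρ_m − ρ_c)/ρ_m.
h = 33.1 km × 0.58/3.33 = 5.77 km.

5.77 km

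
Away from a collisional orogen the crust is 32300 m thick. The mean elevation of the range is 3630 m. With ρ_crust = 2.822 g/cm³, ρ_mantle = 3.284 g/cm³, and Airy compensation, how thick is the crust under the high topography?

58100 m

Root depth r = h ρ_c / (ρ_m − ρ_c) = 3630 m × 2.822 / 0.462 = 22170 m.
Total thickness = T + h + r = 32300 m + 3630 m + 22170 m = 58100 m.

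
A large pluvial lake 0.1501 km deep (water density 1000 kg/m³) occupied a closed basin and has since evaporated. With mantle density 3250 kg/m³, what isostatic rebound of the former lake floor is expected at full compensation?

0.0462 km

u = d ρ_w/ρ_m = 0.1501 km × 1000/3250 = 0.0462 km.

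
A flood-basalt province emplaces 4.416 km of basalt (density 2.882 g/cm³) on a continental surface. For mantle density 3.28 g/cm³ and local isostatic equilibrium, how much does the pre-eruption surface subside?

3.88 km

Subaerial loading: s = t ρ_load / ρ_m.
s = 4.416 km × 2.882/3.28 = 3.88 km.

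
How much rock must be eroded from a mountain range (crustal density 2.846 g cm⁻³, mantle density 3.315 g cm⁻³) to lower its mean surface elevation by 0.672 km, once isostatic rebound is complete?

Net drop Δ = e − u = e − e ρ_c/ρ_m = e (ρ_m − ρ_c)/ρ_m.
e = Δ ρ_m/(ρ_m − ρ_c) = 0.672 km × 3.315/0.469 = 4.75 km.

4.75 km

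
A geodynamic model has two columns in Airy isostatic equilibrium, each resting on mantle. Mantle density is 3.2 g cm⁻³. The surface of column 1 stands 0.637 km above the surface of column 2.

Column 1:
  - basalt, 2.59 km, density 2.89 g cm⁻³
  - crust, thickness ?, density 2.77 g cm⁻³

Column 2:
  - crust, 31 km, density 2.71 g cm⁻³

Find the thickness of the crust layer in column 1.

Take the compensation level at the base of the deeper column (depth z_c below the surface of column 1) and equate Σ ρ_i t_i down to z_c; mantle fills any gap and the z_c terms cancel.
Column 1: 2.59×2.89 + x×2.77 + (z_c − 2.59 − x)×3.2
Column 2: 0.637×0 + 31×2.71 + (z_c − 0.637 − 31)×3.2
The z_c×3.2 term appears on both sides and cancels. Collect the known terms of each column as K = Σ(ρt)_known − 3.2 × (depth of known layers): K_1 = 7.4851 − 3.2×2.59 = −0.8029; K_2 = 84.01 − 3.2×(0.637 + 31) = −17.2284.
Balance: K_1 − x×(3.2 − 2.77) = K_2, so x = (K_1 − K_2)/(3.2 − 2.77) = 16.4255/0.43 = 38.2 km.

38.2 km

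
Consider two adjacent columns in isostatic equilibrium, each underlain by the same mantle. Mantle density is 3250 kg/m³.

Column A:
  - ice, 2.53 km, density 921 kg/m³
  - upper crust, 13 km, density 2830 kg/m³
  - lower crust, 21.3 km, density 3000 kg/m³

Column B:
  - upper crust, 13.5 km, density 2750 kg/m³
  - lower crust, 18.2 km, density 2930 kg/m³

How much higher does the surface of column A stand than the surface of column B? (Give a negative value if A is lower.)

1.26 km

For any compensation level in the mantle, the mantle terms cancel and isostasy reduces to e = (Σt_A − Σt_B) − (Σ(ρt)_A − Σ(ρt)_B) / ρ_m.
Σt_A = 36.83 km; Σt_B = 31.7 km; Σ(ρt)_A = 103020.13; Σ(ρt)_B = 90451 (in km·kg/m³).
e = (36.83 − 31.7) − (103020.13 − 90451) / 3250 = 1.26 km.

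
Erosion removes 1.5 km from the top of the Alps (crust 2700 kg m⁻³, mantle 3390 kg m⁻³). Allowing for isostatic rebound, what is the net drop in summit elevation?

Rebound u = e ρ_c/ρ_m = 1.5 km × 2700/3390 = 1.195 km.
Net surface drop = e − u = 1.5 km − 1.195 km = e (ρ_m − ρ_c)/ρ_m = 0.305 km.

0.305 km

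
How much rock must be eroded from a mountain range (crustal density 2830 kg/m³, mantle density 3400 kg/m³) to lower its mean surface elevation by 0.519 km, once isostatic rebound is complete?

3.1 km

Net drop Δ = e − u = e − e ρ_c/ρ_m = e (ρ_m − ρ_c)/ρ_m.
e = Δ ρ_m/(ρ_m − ρ_c) = 0.519 km × 3400/570 = 3.1 km.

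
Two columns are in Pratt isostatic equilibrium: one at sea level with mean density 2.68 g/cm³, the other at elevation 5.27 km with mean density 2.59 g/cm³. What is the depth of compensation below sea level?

ρ_ref D = ρ (D + h) → D (ρ_ref − ρ) = ρ h.
D = ρ h/(ρ_ref − ρ) = 2.59 × 5.27 km/(2.68 − 2.59) = 152 km.

152 km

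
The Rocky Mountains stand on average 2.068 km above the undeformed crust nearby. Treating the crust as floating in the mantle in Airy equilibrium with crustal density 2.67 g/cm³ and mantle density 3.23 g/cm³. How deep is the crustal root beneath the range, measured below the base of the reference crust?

For local isostatic compensation: the weight of the topography is balanced by the buoyancy of the root, ρ_c h = (ρ_m − ρ_c) r.
r = h · ρ_c / (ρ_m − ρ_c) = 2.068 km × 2.67 / (3.23 − 2.67) = 9.86 km.

9.86 km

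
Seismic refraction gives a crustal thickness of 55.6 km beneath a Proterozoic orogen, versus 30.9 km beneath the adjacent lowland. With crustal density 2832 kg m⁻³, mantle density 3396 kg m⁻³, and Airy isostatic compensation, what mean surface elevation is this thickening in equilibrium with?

4.1 km

Excess crust Δ = 55.6 km − 30.9 km = 24.7 km, split between elevation h and root r with h + r = Δ.
Airy balance ρ_c h = (ρ_m − ρ_c) r gives r = h ρ_c/(ρ_m − ρ_c), so h (1 + ρ_c/(ρ_m − ρ_c)) = Δ, i.e. h = Δ (ρ_m − ρ_c)/ρ_m.
h = 24.7 km × 564/3396 = 4.1 km.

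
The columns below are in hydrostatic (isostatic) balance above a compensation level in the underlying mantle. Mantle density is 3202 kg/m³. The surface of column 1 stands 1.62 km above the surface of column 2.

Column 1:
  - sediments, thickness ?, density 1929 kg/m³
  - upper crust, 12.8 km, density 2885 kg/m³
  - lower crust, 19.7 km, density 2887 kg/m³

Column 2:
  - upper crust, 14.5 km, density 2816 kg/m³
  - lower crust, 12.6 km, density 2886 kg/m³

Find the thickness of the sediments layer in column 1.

3.54 km

Take the compensation level at the base of the deeper column (depth z_c below the surface of column 1) and equate Σ ρ_i t_i down to z_c; mantle fills any gap and the z_c terms cancel.
Column 1: x×1929 + 12.8×2885 + 19.7×2887 + (z_c − 32.5 − x)×3202
Column 2: 1.62×0 + 14.5×2816 + 12.6×2886 + (z_c − 1.62 − 27.1)×3202
The z_c×3202 term appears on both sides and cancels. Collect the known terms of each column as K = Σ(ρt)_known − 3202 × (depth of known layers): K_1 = 93801.9 − 3202×32.5 = −10263.1; K_2 = 77195.6 − 3202×(1.62 + 27.1) = −14765.84.
Balance: K_1 − x×(3202 − 1929) = K_2, so x = (K_1 − K_2)/(3202 − 1929) = 4502.74/1273 = 3.54 km.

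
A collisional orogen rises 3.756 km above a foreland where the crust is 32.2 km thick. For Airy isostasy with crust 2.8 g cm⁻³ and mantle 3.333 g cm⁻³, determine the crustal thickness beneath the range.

Root depth r = h ρ_c / (ρ_m − ρ_c) = 3.756 km × 2.8 / 0.533 = 19.73 km.
Total thickness = T + h + r = 32.2 km + 3.756 km + 19.73 km = 55.7 km.

55.7 km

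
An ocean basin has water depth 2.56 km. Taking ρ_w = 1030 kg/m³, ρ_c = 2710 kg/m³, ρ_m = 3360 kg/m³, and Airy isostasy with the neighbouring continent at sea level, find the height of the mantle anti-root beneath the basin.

By Archimedes' principle applied to the lithosphere: replacing crust with seawater at the top is compensated by replacing crust with mantle at the base: d (ρ_c − ρ_w) = a (ρ_m − ρ_c).
a = d (ρ_c − ρ_w)/(ρ_m − ρ_c) = 2.56 km × 1680/650 = 6.62 km.

6.62 km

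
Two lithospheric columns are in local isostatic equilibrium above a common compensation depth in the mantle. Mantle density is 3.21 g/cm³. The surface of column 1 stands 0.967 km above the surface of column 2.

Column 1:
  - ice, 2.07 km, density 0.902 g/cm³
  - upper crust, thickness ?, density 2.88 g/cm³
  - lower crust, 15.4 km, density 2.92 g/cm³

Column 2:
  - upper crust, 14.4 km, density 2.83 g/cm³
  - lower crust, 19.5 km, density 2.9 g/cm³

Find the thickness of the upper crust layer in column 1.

Take the compensation level at the base of the deeper column (depth z_c below the surface of column 1) and equate Σ ρ_i t_i down to z_c; mantle fills any gap and the z_c terms cancel.
Column 1: 2.07×0.902 + x×2.88 + 15.4×2.92 + (z_c − 17.47 − x)×3.21
Column 2: 0.967×0 + 14.4×2.83 + 19.5×2.9 + (z_c − 0.967 − 33.9)×3.21
The z_c×3.21 term appears on both sides and cancels. Collect the known terms of each column as K = Σ(ρt)_known − 3.21 × (depth of known layers): K_1 = 46.83514 − 3.21×17.47 = −9.24356; K_2 = 97.302 − 3.21×(0.967 + 33.9) = −14.62107.
Balance: K_1 − x×(3.21 − 2.88) = K_2, so x = (K_1 − K_2)/(3.21 − 2.88) = 5.37751/0.33 = 16.3 km.

16.3 km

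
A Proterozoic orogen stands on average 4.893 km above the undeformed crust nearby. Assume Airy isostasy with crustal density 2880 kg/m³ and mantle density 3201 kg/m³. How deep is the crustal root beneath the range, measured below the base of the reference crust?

43.9 km

Isostatic balance requires: the weight of the topography is balanced by the buoyancy of the root, ρ_c h = (ρ_m − ρ_c) r.
r = h · ρ_c / (ρ_m − ρ_c) = 4.893 km × 2880 / (3201 − 2880) = 43.9 km.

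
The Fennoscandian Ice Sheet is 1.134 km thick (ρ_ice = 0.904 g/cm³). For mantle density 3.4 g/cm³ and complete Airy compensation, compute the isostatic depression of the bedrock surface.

By Archimedes' principle applied to the lithosphere: the ice load ρ_ice t is balanced by mantle displaced below, ρ_m s.
s = t ρ_ice / ρ_m = 1.134 km × 0.904/3.4 = 0.302 km.

0.302 km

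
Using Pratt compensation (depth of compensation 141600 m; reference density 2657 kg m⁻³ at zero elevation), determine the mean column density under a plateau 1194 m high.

2630 kg m⁻³

Pratt balance: ρ_ref D = ρ (D + h).
ρ = ρ_ref D/(D + h) = 2657 × 141600 m/(141600 m + 1194 m) = 2630 kg m⁻³.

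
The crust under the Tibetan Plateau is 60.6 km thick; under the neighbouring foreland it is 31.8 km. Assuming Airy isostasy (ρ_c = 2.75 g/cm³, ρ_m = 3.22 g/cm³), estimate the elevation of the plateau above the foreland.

Excess crust Δ = 60.6 km − 31.8 km = 28.8 km, split between elevation h and root r with h + r = Δ.
Airy balance ρ_c h = (ρ_m − ρ_c) r gives r = h ρ_c/(ρ_m − ρ_c), so h (1 + ρ_c/(ρ_m − ρ_c)) = Δ, i.e. h = Δ (ρ_m − ρ_c)/ρ_m.
h = 28.8 km × 0.47/3.22 = 4.2 km.

4.2 km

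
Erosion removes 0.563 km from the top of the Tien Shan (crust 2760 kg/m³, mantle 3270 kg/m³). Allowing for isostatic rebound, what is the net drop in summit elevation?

0.0878 km

Rebound u = e ρ_c/ρ_m = 0.563 km × 2760/3270 = 0.4752 km.
Net surface drop = e − u = 0.563 km − 0.4752 km = e (ρ_m − ρ_c)/ρ_m = 0.0878 km.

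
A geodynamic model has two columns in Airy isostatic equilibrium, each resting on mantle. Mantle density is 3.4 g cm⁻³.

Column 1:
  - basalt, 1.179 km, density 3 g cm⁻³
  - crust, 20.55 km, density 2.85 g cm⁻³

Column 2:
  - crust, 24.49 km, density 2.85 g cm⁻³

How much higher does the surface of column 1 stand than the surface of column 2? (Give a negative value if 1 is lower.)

−0.499 km

For any compensation level in the mantle, the mantle terms cancel and isostasy reduces to e = (Σt_1 − Σt_2) − (Σ(ρt)_1 − Σ(ρt)_2) / ρ_m.
Σt_1 = 21.729 km; Σt_2 = 24.49 km; Σ(ρt)_1 = 62.1045; Σ(ρt)_2 = 69.7965 (in km·g cm⁻³).
e = (21.729 − 24.49) − (62.1045 − 69.7965) / 3.4 = −0.499 km.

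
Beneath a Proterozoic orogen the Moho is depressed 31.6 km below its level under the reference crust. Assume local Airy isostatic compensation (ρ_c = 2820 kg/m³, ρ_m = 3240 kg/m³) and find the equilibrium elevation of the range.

By Archimedes' principle applied to the lithosphere: ρ_c h = (ρ_m − ρ_c) r.
h = r (ρ_m − ρ_c) / ρ_c = 31.6 km × (3240 − 2820) / 2820 = 4.71 km.

4.71 km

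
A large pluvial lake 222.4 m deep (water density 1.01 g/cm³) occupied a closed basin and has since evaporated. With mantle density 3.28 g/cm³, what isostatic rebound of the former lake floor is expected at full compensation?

68.5 m

u = d ρ_w/ρ_m = 222.4 m × 1.01/3.28 = 68.5 m.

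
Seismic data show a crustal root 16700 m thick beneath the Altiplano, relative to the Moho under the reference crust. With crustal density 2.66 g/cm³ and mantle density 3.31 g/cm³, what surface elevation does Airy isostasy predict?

Balancing pressure at the compensation depth: ρ_c h = (ρ_m − ρ_c) r.
h = r (ρ_m − ρ_c) / ρ_c = 16700 m × (3.31 − 2.66) / 2.66 = 4080 m.

4080 m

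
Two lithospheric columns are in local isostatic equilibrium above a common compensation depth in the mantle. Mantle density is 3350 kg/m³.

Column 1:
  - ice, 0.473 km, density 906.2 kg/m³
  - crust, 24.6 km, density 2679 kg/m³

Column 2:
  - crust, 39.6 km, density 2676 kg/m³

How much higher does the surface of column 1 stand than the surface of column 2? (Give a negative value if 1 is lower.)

−2.69 km

For any compensation level in the mantle, the mantle terms cancel and isostasy reduces to e = (Σt_1 − Σt_2) − (Σ(ρt)_1 − Σ(ρt)_2) / ρ_m.
Σt_1 = 25.073 km; Σt_2 = 39.6 km; Σ(ρt)_1 = 66332.0326; Σ(ρt)_2 = 105969.6 (in km·kg/m³).
e = (25.073 − 39.6) − (66332.0326 − 105969.6) / 3350 = −2.69 km.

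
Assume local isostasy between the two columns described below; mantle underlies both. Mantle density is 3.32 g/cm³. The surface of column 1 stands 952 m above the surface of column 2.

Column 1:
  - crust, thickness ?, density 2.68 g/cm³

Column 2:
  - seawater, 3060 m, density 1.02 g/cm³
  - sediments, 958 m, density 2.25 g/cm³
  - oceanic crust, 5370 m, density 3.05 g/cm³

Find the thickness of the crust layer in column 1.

Take the compensation level at the base of the deeper column (depth z_c below the surface of column 1) and equate Σ ρ_i t_i down to z_c; mantle fills any gap and the z_c terms cancel.
Column 1: x×2.68 + (z_c − 0 − x)×3.32
Column 2: 952×0 + 3060×1.02 + 958×2.25 + 5370×3.05 + (z_c − 952 − 9388)×3.32
The z_c×3.32 term appears on both sides and cancels. Collect the known terms of each column as K = Σ(ρt)_known − 3.32 × (depth of known layers): K_1 = 0 − 3.32×0 = 0; K_2 = 21655.2 − 3.32×(952 + 9388) = −12673.6.
Balance: K_1 − x×(3.32 − 2.68) = K_2, so x = (K_1 − K_2)/(3.32 − 2.68) = 12673.6/0.64 = 19800 m.

19800 m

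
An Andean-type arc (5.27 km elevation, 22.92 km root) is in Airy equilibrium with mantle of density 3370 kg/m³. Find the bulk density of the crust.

ρ_c h = (ρ_m − ρ_c) r → ρ_c (h + r) = ρ_m r → ρ_c = ρ_m r / (h + r).
ρ_c = 3370 × 22.92 km / (5.27 km + 22.92 km) = 2740 kg/m³.

2740 kg/m³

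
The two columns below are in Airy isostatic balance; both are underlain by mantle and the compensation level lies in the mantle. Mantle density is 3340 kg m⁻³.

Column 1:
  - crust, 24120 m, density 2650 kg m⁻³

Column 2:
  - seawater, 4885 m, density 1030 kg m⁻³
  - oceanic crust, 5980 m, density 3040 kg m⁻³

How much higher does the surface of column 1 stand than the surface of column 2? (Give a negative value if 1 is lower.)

1070 m

For any compensation level in the mantle, the mantle terms cancel and isostasy reduces to e = (Σt_1 − Σt_2) − (Σ(ρt)_1 − Σ(ρt)_2) / ρ_m.
Σt_1 = 24120 m; Σt_2 = 10865 m; Σ(ρt)_1 = 63918000; Σ(ρt)_2 = 23210750 (in m·kg m⁻³).
e = (24120 − 10865) − (63918000 − 23210750) / 3340 = 1070 m.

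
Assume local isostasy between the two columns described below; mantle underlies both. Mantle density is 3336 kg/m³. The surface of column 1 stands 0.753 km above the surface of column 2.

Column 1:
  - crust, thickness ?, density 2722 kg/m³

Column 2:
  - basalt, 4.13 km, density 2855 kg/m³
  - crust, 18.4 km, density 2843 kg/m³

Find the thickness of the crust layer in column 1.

22.1 km

Take the compensation level at the base of the deeper column (depth z_c below the surface of column 1) and equate Σ ρ_i t_i down to z_c; mantle fills any gap and the z_c terms cancel.
Column 1: x×2722 + (z_c − 0 − x)×3336
Column 2: 0.753×0 + 4.13×2855 + 18.4×2843 + (z_c − 0.753 − 22.53)×3336
The z_c×3336 term appears on both sides and cancels. Collect the known terms of each column as K = Σ(ρt)_known − 3336 × (depth of known layers): K_1 = 0 − 3336×0 = 0; K_2 = 64102.35 − 3336×(0.753 + 22.53) = −13569.738.
Balance: K_1 − x×(3336 − 2722) = K_2, so x = (K_1 − K_2)/(3336 − 2722) = 13569.7/614 = 22.1 km.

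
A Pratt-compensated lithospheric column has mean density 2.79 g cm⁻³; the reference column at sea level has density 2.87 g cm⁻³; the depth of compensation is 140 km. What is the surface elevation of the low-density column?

ρ_ref D = ρ (D + h) → h = D (ρ_ref − ρ)/ρ.
h = 140 km × (2.87 − 2.79)/2.79 = 4.01 km.

4.01 km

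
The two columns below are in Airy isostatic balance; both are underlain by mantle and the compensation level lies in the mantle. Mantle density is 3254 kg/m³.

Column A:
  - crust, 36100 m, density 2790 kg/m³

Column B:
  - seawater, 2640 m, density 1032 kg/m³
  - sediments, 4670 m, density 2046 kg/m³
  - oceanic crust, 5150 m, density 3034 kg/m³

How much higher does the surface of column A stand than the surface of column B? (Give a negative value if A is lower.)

For any compensation level in the mantle, the mantle terms cancel and isostasy reduces to e = (Σt_A − Σt_B) − (Σ(ρt)_A − Σ(ρt)_B) / ρ_m.
Σt_A = 36100 m; Σt_B = 12460 m; Σ(ρt)_A = 100719000; Σ(ρt)_B = 27904400 (in m·kg/m³).
e = (36100 − 12460) − (100719000 − 27904400) / 3254 = 1260 m.

1260 m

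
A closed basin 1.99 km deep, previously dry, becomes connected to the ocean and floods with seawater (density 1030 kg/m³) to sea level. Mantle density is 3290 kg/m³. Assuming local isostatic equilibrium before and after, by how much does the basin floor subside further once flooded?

After flooding the water column is d + s deep. Its weight must equal the weight of mantle displaced by the extra subsidence s: (d + s) ρ_w = s ρ_m.
s = d ρ_w / (ρ_m − ρ_w) = 1.99 km × 1030/(3290 − 1030) = 0.907 km.

0.907 km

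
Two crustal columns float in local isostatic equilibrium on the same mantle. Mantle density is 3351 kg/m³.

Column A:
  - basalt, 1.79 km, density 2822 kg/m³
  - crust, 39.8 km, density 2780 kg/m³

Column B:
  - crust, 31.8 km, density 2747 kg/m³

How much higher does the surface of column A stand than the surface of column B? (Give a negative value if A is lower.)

1.33 km

For any compensation level in the mantle, the mantle terms cancel and isostasy reduces to e = (Σt_A − Σt_B) − (Σ(ρt)_A − Σ(ρt)_B) / ρ_m.
Σt_A = 41.59 km; Σt_B = 31.8 km; Σ(ρt)_A = 115695.38; Σ(ρt)_B = 87354.6 (in km·kg/m³).
e = (41.59 − 31.8) − (115695.38 − 87354.6) / 3351 = 1.33 km.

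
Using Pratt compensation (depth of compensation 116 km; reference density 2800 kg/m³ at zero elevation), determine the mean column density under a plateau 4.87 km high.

2690 kg/m³

Pratt balance: ρ_ref D = ρ (D + h).
ρ = ρ_ref D/(D + h) = 2800 × 116 km/(116 km + 4.87 km) = 2690 kg/m³.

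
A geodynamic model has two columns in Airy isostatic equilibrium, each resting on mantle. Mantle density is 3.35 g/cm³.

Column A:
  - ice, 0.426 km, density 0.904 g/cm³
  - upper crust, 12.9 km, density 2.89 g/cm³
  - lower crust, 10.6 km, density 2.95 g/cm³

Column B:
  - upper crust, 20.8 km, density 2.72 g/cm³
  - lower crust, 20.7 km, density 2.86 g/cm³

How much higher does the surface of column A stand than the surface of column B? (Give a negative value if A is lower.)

For any compensation level in the mantle, the mantle terms cancel and isostasy reduces to e = (Σt_A − Σt_B) − (Σ(ρt)_A − Σ(ρt)_B) / ρ_m.
Σt_A = 23.926 km; Σt_B = 41.5 km; Σ(ρt)_A = 68.936104; Σ(ρt)_B = 115.778 (in km·g/cm³).
e = (23.926 − 41.5) − (68.936104 − 115.778) / 3.35 = −3.59 km.

−3.59 km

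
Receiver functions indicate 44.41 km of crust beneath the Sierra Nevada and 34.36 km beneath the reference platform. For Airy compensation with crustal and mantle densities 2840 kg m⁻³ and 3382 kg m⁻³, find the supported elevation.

1.61 km

Excess crust Δ = 44.41 km − 34.36 km = 10.05 km, split between elevation h and root r with h + r = Δ.
Airy balance ρ_c h = (ρ_m − ρ_c) r gives r = h ρ_c/(ρ_m − ρ_c), so h (1 + ρ_c/(ρ_m − ρ_c)) = Δ, i.e. h = Δ (ρ_m − ρ_c)/ρ_m.
h = 10.05 km × 542/3382 = 1.61 km.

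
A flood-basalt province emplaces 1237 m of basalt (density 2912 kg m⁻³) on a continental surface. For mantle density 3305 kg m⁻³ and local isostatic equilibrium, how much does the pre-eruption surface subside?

Subaerial loading: s = t ρ_load / ρ_m.
s = 1237 m × 2912/3305 = 1090 m.

1090 m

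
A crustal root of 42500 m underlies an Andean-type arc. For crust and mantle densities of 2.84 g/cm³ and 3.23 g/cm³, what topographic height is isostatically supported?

In Airy isostatic equilibrium: ρ_c h = (ρ_m − ρ_c) r.
h = r (ρ_m − ρ_c) / ρ_c = 42500 m × (3.23 − 2.84) / 2.84 = 5840 m.

5840 m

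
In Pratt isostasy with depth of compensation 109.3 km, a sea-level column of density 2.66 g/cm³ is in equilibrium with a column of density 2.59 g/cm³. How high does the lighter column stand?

2.95 km

ρ_ref D = ρ (D + h) → h = D (ρ_ref − ρ)/ρ.
h = 109.3 km × (2.66 − 2.59)/2.59 = 2.95 km.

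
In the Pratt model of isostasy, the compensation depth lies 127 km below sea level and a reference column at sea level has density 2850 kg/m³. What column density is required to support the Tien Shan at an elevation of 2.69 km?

2790 kg/m³

Pratt balance: ρ_ref D = ρ (D + h).
ρ = ρ_ref D/(D + h) = 2850 × 127 km/(127 km + 2.69 km) = 2790 kg/m³.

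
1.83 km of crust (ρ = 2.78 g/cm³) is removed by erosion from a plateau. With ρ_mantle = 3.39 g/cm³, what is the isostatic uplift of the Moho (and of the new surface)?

1.5 km

Unloading: uplift u = e ρ_c/ρ_m = 1.83 km × 2.78/3.39 = 1.5 km.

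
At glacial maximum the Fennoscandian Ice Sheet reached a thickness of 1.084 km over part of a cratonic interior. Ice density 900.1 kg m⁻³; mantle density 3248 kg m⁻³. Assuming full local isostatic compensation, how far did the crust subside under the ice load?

For local isostatic compensation: the ice load ρ_ice t is balanced by mantle displaced below, ρ_m s.
s = t ρ_ice / ρ_m = 1.084 km × 900.1/3248 = 0.3 km.

0.3 km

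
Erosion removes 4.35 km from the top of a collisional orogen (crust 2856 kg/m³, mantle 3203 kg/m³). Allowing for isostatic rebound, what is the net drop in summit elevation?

0.471 km

Rebound u = e ρ_c/ρ_m = 4.35 km × 2856/3203 = 3.879 km.
Net surface drop = e − u = 4.35 km − 3.879 km = e (ρ_m − ρ_c)/ρ_m = 0.471 km.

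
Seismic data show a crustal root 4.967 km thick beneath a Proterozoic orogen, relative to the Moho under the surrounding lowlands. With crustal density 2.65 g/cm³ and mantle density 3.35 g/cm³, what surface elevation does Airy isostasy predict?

1.31 km

Balancing pressure at the compensation depth: ρ_c h = (ρ_m − ρ_c) r.
h = r (ρ_m − ρ_c) / ρ_c = 4.967 km × (3.35 − 2.65) / 2.65 = 1.31 km.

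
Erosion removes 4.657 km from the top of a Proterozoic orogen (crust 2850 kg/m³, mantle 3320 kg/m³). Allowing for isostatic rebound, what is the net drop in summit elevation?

Rebound u = e ρ_c/ρ_m = 4.657 km × 2850/3320 = 3.998 km.
Net surface drop = e − u = 4.657 km − 3.998 km = e (ρ_m − ρ_c)/ρ_m = 0.659 km.

0.659 km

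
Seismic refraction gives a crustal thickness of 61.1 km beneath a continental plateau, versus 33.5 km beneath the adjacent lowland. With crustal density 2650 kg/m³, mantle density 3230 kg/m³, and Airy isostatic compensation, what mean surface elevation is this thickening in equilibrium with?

Excess crust Δ = 61.1 km − 33.5 km = 27.6 km, split between elevation h and root r with h + r = Δ.
Airy balance ρ_c h = (ρ_m − ρ_c) r gives r = h ρ_c/(ρ_m − ρ_c), so h (1 + ρ_c/(ρ_m − ρ_c)) = Δ, i.e. h = Δ (ρ_m − ρ_c)/ρ_m.
h = 27.6 km × 580/3230 = 4.96 km.

4.96 km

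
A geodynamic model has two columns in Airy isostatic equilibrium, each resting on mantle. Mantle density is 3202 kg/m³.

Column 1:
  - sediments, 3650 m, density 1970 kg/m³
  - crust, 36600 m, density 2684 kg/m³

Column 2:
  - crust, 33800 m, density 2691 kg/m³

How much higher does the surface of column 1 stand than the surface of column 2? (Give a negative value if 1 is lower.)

For any compensation level in the mantle, the mantle terms cancel and isostasy reduces to e = (Σt_1 − Σt_2) − (Σ(ρt)_1 − Σ(ρt)_2) / ρ_m.
Σt_1 = 40250 m; Σt_2 = 33800 m; Σ(ρt)_1 = 105424900; Σ(ρt)_2 = 90955800 (in m·kg/m³).
e = (40250 − 33800) − (105424900 − 90955800) / 3202 = 1930 m.

1930 m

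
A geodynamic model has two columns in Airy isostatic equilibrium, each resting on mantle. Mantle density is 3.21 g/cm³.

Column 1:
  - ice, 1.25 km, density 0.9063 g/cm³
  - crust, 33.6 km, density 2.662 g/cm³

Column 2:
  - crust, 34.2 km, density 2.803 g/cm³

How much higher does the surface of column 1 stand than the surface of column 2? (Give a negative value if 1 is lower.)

2.3 km

For any compensation level in the mantle, the mantle terms cancel and isostasy reduces to e = (Σt_1 − Σt_2) − (Σ(ρt)_1 − Σ(ρt)_2) / ρ_m.
Σt_1 = 34.85 km; Σt_2 = 34.2 km; Σ(ρt)_1 = 90.576075; Σ(ρt)_2 = 95.8626 (in km·g/cm³).
e = (34.85 − 34.2) − (90.576075 − 95.8626) / 3.21 = 2.3 km.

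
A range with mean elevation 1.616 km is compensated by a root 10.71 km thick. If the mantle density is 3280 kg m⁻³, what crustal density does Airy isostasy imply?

2850 kg m⁻³

ρ_c h = (ρ_m − ρ_c) r → ρ_c (h + r) = ρ_m r → ρ_c = ρ_m r / (h + r).
ρ_c = 3280 × 10.71 km / (1.616 km + 10.71 km) = 2850 kg m⁻³.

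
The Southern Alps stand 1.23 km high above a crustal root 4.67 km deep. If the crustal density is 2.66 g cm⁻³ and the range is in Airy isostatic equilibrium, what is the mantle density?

3.36 g cm⁻³

Airy balance: ρ_c h = (ρ_m − ρ_c) r → ρ_m = ρ_c (1 + h/r).
ρ_m = 2.66 × (1 + 1.23 km/4.67 km) = 3.36 g cm⁻³.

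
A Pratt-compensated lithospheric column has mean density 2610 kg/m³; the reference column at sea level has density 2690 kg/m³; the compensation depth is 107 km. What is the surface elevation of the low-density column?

3.28 km

ρ_ref D = ρ (D + h) → h = D (ρ_ref − ρ)/ρ.
h = 107 km × (2690 − 2610)/2610 = 3.28 km.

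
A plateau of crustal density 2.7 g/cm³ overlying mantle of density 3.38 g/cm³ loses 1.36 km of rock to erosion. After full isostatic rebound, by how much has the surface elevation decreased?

0.274 km

Rebound u = e ρ_c/ρ_m = 1.36 km × 2.7/3.38 = 1.086 km.
Net surface drop = e − u = 1.36 km − 1.086 km = e (ρ_m − ρ_c)/ρ_m = 0.274 km.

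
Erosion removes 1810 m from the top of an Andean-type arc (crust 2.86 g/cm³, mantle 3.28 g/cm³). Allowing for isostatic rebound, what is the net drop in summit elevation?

Rebound u = e ρ_c/ρ_m = 1810 m × 2.86/3.28 = 1578 m.
Net surface drop = e − u = 1810 m − 1578 m = e (ρ_m − ρ_c)/ρ_m = 232 m.

232 m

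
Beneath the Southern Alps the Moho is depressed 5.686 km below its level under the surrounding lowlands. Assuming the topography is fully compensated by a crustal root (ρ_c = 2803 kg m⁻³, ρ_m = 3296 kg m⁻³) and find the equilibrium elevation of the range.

1 km

Isostatic balance requires: ρ_c h = (ρ_m − ρ_c) r.
h = r (ρ_m − ρ_c) / ρ_c = 5.686 km × (3296 − 2803) / 2803 = 1 km.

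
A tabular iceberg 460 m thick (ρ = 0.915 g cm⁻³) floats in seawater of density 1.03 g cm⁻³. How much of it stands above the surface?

Floating equilibrium: submerged depth d = t ρ_obj/ρ_fluid = 460 m × 0.915/1.03 = 408.6 m.
Freeboard = t − d = 460 m − 408.6 m = 51.4 m.

51.4 m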